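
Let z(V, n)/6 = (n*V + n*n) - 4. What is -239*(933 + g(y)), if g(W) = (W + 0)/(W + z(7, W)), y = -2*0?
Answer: -222987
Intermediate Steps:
z(V, n) = -24 + 6*n**2 + 6*V*n (z(V, n) = 6*((n*V + n*n) - 4) = 6*((V*n + n**2) - 4) = 6*((n**2 + V*n) - 4) = 6*(-4 + n**2 + V*n) = -24 + 6*n**2 + 6*V*n)
y = 0
g(W) = W/(-24 + 6*W**2 + 43*W) (g(W) = (W + 0)/(W + (-24 + 6*W**2 + 6*7*W)) = W/(W + (-24 + 6*W**2 + 42*W)) = W/(-24 + 6*W**2 + 43*W))
-239*(933 + g(y)) = -239*(933 + 0/(-24 + 6*0**2 + 43*0)) = -239*(933 + 0/(-24 + 6*0 + 0)) = -239*(933 + 0/(-24 + 0 + 0)) = -239*(933 + 0/(-24)) = -239*(933 + 0*(-1/24)) = -239*(933 + 0) = -239*933 = -222987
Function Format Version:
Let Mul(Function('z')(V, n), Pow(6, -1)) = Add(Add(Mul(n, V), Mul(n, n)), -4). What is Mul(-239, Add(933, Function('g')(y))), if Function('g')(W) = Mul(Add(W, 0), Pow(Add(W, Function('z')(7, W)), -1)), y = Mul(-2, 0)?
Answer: -222987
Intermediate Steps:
Function('z')(V, n) = Add(-24, Mul(6, Pow(n, 2)), Mul(6, V, n)) (Function('z')(V, n) = Mul(6, Add(Add(Mul(n, V), Mul(n, n)), -4)) = Mul(6, Add(Add(Mul(V, n), Pow(n, 2)), -4)) = Mul(6, Add(Add(Pow(n, 2), Mul(V, n)), -4)) = Mul(6, Add(-4, Pow(n, 2), Mul(V, n))) = Add(-24, Mul(6, Pow(n, 2)), Mul(6, V, n)))
y = 0
Function('g')(W) = Mul(W, Pow(Add(-24, Mul(6, Pow(W, 2)), Mul(43, W)), -1)) (Function('g')(W) = Mul(Add(W, 0), Pow(Add(W, Add(-24, Mul(6, Pow(W, 2)), Mul(6, 7, W))), -1)) = Mul(W, Pow(Add(W, Add(-24, Mul(6, Pow(W, 2)), Mul(42, W))), -1)) = Mul(W, Pow(Add(-24, Mul(6, Pow(W, 2)), Mul(43, W)), -1)))
Mul(-239, Add(933, Function('g')(y))) = Mul(-239, Add(933, Mul(0, Pow(Add(-24, Mul(6, Pow(0, 2)), Mul(43, 0)), -1)))) = Mul(-239, Add(933, Mul(0, Pow(Add(-24, Mul(6, 0), 0), -1)))) = Mul(-239, Add(933, Mul(0, Pow(Add(-24, 0, 0), -1)))) = Mul(-239, Add(933, Mul(0, Pow(-24, -1)))) = Mul(-239, Add(933, Mul(0, Rational(-1, 24)))) = Mul(-239, Add(933, 0)) = Mul(-239, 933) = -222987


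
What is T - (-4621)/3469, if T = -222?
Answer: -765497/3469 ≈ -220.67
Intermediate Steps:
T - (-4621)/3469 = -222 - (-4621)/3469 = -222 - 1*(-4621/3469) = -222 + 4621/3469 = -765497/3469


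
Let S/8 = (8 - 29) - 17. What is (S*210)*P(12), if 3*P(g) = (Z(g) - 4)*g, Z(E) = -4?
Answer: 2042880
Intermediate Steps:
S = -304 (S = 8*((8 - 29) - 17) = 8*(-21 - 17) = 8*(-38) = -304)
P(g) = -8*g/3 (P(g) = ((-4 - 4)*g)/3 = (-8*g)/3 = -8*g/3)
(S*210)*P(12) = (-304*210)*(-8/3*12) = -63840*(-32) = 2042880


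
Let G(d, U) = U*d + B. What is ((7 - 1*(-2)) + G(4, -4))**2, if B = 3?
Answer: 16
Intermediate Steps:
G(d, U) = 3 + U*d (G(d, U) = U*d + 3 = 3 + U*d)
((7 - 1*(-2)) + G(4, -4))**2 = ((7 - 1*(-2)) + (3 - 4*4))**2 = ((7 + 2) + (3 - 16))**2 = (9 - 13)**2 = (-4)**2 = 16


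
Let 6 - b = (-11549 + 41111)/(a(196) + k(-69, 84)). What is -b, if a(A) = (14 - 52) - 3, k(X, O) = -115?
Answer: -391/2 ≈ -195.50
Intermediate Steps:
a(A) = -41 (a(A) = -38 - 3 = -41)
b = 391/2 (b = 6 - (-11549 + 41111)/(-41 - 115) = 6 - 29562/(-156) = 6 - 29562*(-1)/156 = 6 - 1*(-379/2) = 6 + 379/2 = 391/2 ≈ 195.50)
-b = -1*391/2 = -391/2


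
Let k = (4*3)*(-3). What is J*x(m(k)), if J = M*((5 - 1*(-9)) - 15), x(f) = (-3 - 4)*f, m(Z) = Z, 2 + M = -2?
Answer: 1008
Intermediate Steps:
k = -36 (k = 12*(-3) = -36)
M = -4 (M = -2 - 2 = -4)
x(f) = -7*f
J = 4 (J = -4*((5 - 1*(-9)) - 15) = -4*((5 + 9) - 15) = -4*(14 - 15) = -4*(-1) = 4)
J*x(m(k)) = 4*(-7*(-36)) = 4*252 = 1008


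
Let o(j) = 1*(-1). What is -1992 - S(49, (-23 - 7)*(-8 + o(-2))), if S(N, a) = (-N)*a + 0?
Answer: 11238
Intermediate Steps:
o(j) = -1
S(N, a) = -N*a (S(N, a) = -N*a + 0 = -N*a)
-1992 - S(49, (-23 - 7)*(-8 + o(-2))) = -1992 - (-1)*49*(-23 - 7)*(-8 - 1) = -1992 - (-1)*49*(-30*(-9)) = -1992 - (-1)*49*270 = -1992 - 1*(-13230) = -1992 + 13230 = 11238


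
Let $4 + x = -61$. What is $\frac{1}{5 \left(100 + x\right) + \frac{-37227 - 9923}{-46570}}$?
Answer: $\frac{4657}{819690} \approx 0.0056814$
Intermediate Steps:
$x = -65$ ($x = -4 - 61 = -65$)
$\frac{1}{5 \left(100 + x\right) + \frac{-37227 - 9923}{-46570}} = \frac{1}{5 \left(100 - 65\right) + \frac{-37227 - 9923}{-46570}} = \frac{1}{5 \cdot 35 + \left(-37227 - 9923\right) \left(- \frac{1}{46570}\right)} = \frac{1}{175 - - \frac{4715}{4657}} = \frac{1}{175 + \frac{4715}{4657}} = \frac{1}{\frac{819690}{4657}} = \frac{4657}{819690}$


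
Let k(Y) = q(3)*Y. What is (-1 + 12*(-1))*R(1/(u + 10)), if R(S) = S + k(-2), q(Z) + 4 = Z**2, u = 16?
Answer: 259/2 ≈ 129.50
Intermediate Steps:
q(Z) = -4 + Z**2
k(Y) = 5*Y (k(Y) = (-4 + 3**2)*Y = (-4 + 9)*Y = 5*Y)
R(S) = -10 + S (R(S) = S + 5*(-2) = S - 10 = -10 + S)
(-1 + 12*(-1))*R(1/(u + 10)) = (-1 + 12*(-1))*(-10 + 1/(16 + 10)) = (-1 - 12)*(-10 + 1/26) = -13*(-10 + 1/26) = -13*(-259/26) = 259/2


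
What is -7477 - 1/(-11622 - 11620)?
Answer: -173780433/23242 ≈ -7477.0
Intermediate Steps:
-7477 - 1/(-11622 - 11620) = -7477 - 1/(-23242) = -7477 - 1*(-1/23242) = -7477 + 1/23242 = -173780433/23242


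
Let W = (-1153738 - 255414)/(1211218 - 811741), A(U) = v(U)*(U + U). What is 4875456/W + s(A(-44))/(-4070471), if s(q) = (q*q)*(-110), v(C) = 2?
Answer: -123871514953755913/89623630478 ≈ -1.3821e+6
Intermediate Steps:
A(U) = 4*U (A(U) = 2*(U + U) = 2*(2*U) = 4*U)
s(q) = -110*q² (s(q) = q²*(-110) = -110*q²)
W = -1409152/399477 ≈ -3.5275
4875456/W + s(A(-44))/(-4070471) = 4875456/(-1409152/399477) - 110*(4*(-44))²/(-4070471) = 4875456*(-399477/1409152) - 110*(-176)²*(-1/4070471) = -30431758383/22018 - 110*30976*(-1/4070471) = -30431758383/22018 - 3407360*(-1/4070471) = -30431758383/22018 + 3407360/4070471 = -123871514953755913/89623630478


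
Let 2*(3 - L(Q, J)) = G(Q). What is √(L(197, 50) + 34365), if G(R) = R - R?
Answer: 8*√537 ≈ 185.39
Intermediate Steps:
G(R) = 0
L(Q, J) = 3 (L(Q, J) = 3 - ½*0 = 3 + 0 = 3)
√(L(197, 50) + 34365) = √(3 + 34365) = √34368 = 8*√537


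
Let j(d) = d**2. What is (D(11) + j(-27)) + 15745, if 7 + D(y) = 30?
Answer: 16497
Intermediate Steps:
D(y) = 23 (D(y) = -7 + 30 = 23)
(D(11) + j(-27)) + 15745 = (23 + (-27)**2) + 15745 = (23 + 729) + 15745 = 752 + 15745 = 16497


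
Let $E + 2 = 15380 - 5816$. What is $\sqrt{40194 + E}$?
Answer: $2 \sqrt{12439} \approx 223.06$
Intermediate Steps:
$E = 9562$ ($E = -2 + \left(15380 - 5816\right) = -2 + 9564 = 9562$)
$\sqrt{40194 + E} = \sqrt{40194 + 9562} = \sqrt{49756} = 2 \sqrt{12439}$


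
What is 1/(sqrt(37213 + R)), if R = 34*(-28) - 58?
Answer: sqrt(36203)/36203 ≈ 0.0052557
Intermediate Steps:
R = -1010 (R = -952 - 58 = -1010)
1/(sqrt(37213 + R)) = 1/(sqrt(37213 - 1010)) = 1/(sqrt(36203)) = sqrt(36203)/36203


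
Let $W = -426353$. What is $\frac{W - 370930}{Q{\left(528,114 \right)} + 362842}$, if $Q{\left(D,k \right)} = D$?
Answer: $- \frac{797283}{363370} \approx -2.1941$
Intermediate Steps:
$\frac{W - 370930}{Q{\left(528,114 \right)} + 362842} = \frac{-426353 - 370930}{528 + 362842} = - \frac{797283}{363370}$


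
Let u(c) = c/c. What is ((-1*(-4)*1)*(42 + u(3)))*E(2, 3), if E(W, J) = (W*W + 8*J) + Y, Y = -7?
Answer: 3612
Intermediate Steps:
E(W, J) = -7 + W² + 8*J (E(W, J) = (W*W + 8*J) - 7 = (W² + 8*J) - 7 = -7 + W² + 8*J)
u(c) = 1
((-1*(-4)*1)*(42 + u(3)))*E(2, 3) = ((-1*(-4)*1)*(42 + 1))*(-7 + 2² + 8*3) = ((4*1)*43)*(-7 + 4 + 24) = (4*43)*21 = 172*21 = 3612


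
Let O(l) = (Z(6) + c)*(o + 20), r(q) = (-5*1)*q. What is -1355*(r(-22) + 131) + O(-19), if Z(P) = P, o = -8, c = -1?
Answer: -326495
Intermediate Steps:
r(q) = -5*q
O(l) = 60 (O(l) = (6 - 1)*(-8 + 20) = 5*12 = 60)
-1355*(r(-22) + 131) + O(-19) = -1355*(-5*(-22) + 131) + 60 = -1355*(110 + 131) + 60 = -1355*241 + 60 = -326555 + 60 = -326495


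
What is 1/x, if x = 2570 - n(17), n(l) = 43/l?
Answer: 17/43647 ≈ 0.00038949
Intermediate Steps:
x = 43647/17 (x = 2570 - 43/17 = 43647/17 ≈ 2567.5)
1/x = 1/(43647/17) = 17/43647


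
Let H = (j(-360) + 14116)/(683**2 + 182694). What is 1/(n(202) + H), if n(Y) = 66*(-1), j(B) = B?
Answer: -649183/42832322 ≈ -0.015156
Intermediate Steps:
n(Y) = -66
H = 13756/649183 (H = (-360 + 14116)/(683**2 + 182694) = 13756/(466489 + 182694) = 13756/649183 ≈ 0.021190)
1/(n(202) + H) = 1/(-66 + 13756/649183) = 1/(-42832322/649183) = -649183/42832322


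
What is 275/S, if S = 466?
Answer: 275/466 ≈ 0.59013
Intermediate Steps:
275/S = 275/466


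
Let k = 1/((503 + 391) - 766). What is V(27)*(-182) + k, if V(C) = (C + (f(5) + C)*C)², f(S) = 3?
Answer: -16320455423/128 ≈ -1.2750e+8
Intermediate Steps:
k = 1/128 (k = 1/(894 - 766) = 1/128 ≈ 0.0078125)
V(C) = (C + C*(3 + C))² (V(C) = (C + (3 + C)*C)² = (C + C*(3 + C))²)
V(27)*(-182) + k = (27²*(4 + 27)²)*(-182) + 1/128 = (729*31²)*(-182) + 1/128 = (729*961)*(-182) + 1/128 = 700569*(-182) + 1/128 = -127503558 + 1/128 = -16320455423/128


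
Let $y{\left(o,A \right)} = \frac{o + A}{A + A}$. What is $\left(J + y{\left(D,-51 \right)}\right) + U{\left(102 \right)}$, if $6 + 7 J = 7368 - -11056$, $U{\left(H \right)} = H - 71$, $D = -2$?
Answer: $\frac{1901141}{714} \approx 2662.7$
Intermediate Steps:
$y{\left(o,A \right)} = \frac{A + o}{2 A}$
$U{\left(H \right)} = -71 + H$
$J = \frac{18418}{7}$ ($J = - \frac{6}{7} + \frac{7368 - -11056}{7} = - \frac{6}{7} + \frac{7368 + 11056}{7} = - \frac{6}{7} + \frac{1}{7} \cdot 18424 = - \frac{6}{7} + 2632 = \frac{18418}{7} \approx 2631.1$)
$\left(J + y{\left(D,-51 \right)}\right) + U{\left(102 \right)} = \left(\frac{18418}{7} + \frac{-51 - 2}{2 \left(-51\right)}\right) + \left(-71 + 102\right) = \left(\frac{18418}{7} + \frac{1}{2} \left(- \frac{1}{51}\right) \left(-53\right)\right) + 31 = \left(\frac{18418}{7} + \frac{53}{102}\right) + 31 = \frac{1879007}{714} + 31 = \frac{1901141}{714}$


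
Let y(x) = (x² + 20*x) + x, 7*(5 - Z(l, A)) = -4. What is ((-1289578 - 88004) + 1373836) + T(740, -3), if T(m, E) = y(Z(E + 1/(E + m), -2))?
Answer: -176300/49 ≈ -3598.0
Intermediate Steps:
Z(l, A) = 39/7 (Z(l, A) = 5 - ⅐*(-4) = 5 + 4/7 = 39/7)
y(x) = x² + 21*x
T(m, E) = 7254/49 (T(m, E) = 39*(21 + 39/7)/7 = (39/7)*(186/7) = 7254/49)
((-1289578 - 88004) + 1373836) + T(740, -3) = ((-1289578 - 88004) + 1373836) + 7254/49 = (-1377582 + 1373836) + 7254/49 = -3746 + 7254/49 = -176300/49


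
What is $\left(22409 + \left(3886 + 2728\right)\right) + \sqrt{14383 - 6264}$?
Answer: $29023 + \sqrt{8119} \approx 29113.0$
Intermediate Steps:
$\left(22409 + \left(3886 + 2728\right)\right) + \sqrt{14383 - 6264} = \left(22409 + 6614\right) + \sqrt{8119} = 29023 + \sqrt{8119}$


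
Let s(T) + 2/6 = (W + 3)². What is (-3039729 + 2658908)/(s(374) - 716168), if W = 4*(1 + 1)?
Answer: 1142463/2148142 ≈ 0.53184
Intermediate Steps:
W = 8 (W = 4*2 = 8)
s(T) = 362/3 (s(T) = -⅓ + (8 + 3)² = -⅓ + 11² = -⅓ + 121 = 362/3)
(-3039729 + 2658908)/(s(374) - 716168) = (-3039729 + 2658908)/(362/3 - 716168) = -380821/(-2148142/3) = -380821*(-3/2148142) = 1142463/2148142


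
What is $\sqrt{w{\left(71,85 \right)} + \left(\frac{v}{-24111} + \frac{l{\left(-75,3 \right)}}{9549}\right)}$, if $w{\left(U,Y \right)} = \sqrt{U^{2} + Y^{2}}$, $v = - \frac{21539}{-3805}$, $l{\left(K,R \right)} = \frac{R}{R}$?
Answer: $\frac{\sqrt{-136915274545224780 + 1052756730578740023225 \sqrt{12266}}}{32446212885} \approx 10.524$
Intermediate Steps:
$l{\left(K,R \right)} = 1$
$v = \frac{21539}{3805}$ ($v = \left(-21539\right) \left(- \frac{1}{3805}\right) = \frac{21539}{3805} \approx 5.6607$)
$\sqrt{w{\left(71,85 \right)} + \left(\frac{v}{-24111} + \frac{l{\left(-75,3 \right)}}{9549}\right)} = \sqrt{\sqrt{71^{2} + 85^{2}} + \left(\frac{21539}{3805 \left(-24111\right)} + 1 \cdot \frac{1}{9549}\right)} = \sqrt{\sqrt{5041 + 7225} + \left(\frac{21539}{3805} \left(- \frac{1}{24111}\right) + 1 \cdot \frac{1}{9549}\right)} = \sqrt{\sqrt{12266} + \left(- \frac{21539}{91742355} + \frac{1}{9549}\right)} = \sqrt{\sqrt{12266} - \frac{12659284}{97338638655}} = \sqrt{- \frac{12659284}{97338638655} + \sqrt{12266}}$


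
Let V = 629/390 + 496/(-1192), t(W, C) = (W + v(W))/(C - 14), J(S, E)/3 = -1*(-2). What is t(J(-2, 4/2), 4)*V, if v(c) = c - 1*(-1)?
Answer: -69541/44700 ≈ -1.5557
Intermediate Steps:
v(c) = 1 + c (v(c) = c + 1 = 1 + c)
J(S, E) = 6 (J(S, E) = 3*(-1*(-2)) = 3*2 = 6)
t(W, C) = (1 + 2*W)/(-14 + C) (t(W, C) = (W + (1 + W))/(C - 14) = (1 + 2*W)/(-14 + C))
V = 69541/58110 (V = 629*(1/390) + 496*(-1/1192) = 629/390 - 62/149 = 69541/58110 ≈ 1.1967)
t(J(-2, 4/2), 4)*V = ((1 + 2*6)/(-14 + 4))*(69541/58110) = ((1 + 12)/(-10))*(69541/58110) = -⅒*13*(69541/58110) = -13/10*69541/58110 = -69541/44700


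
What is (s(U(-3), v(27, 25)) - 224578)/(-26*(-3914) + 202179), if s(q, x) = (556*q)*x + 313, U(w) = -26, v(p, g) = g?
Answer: -585665/303943 ≈ -1.9269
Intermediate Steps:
s(q, x) = 313 + 556*q*x (s(q, x) = 556*q*x + 313 = 313 + 556*q*x)
(s(U(-3), v(27, 25)) - 224578)/(-26*(-3914) + 202179) = ((313 + 556*(-26)*25) - 224578)/(-26*(-3914) + 202179) = ((313 - 361400) - 224578)/(101764 + 202179) = (-361087 - 224578)/303943 = -585665*1/303943 = -585665/303943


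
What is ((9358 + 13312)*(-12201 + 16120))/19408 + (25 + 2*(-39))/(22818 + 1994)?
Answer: 275548700017/60193912 ≈ 4577.7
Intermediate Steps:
((9358 + 13312)*(-12201 + 16120))/19408 + (25 + 2*(-39))/(22818 + 1994) = (22670*3919)*(1/19408) + (25 - 78)/24812 = 88843730*(1/19408) - 53*1/24812 = 44421865/9704 - 53/24812 = 275548700017/60193912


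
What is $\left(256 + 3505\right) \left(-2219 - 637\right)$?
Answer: $-10741416$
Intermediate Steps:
$\left(256 + 3505\right) \left(-2219 - 637\right) = 3761 \left(-2856\right) = -10741416$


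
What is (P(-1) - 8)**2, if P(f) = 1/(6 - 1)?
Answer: 1521/25 ≈ 60.840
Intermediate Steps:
P(f) = 1/5
(P(-1) - 8)**2 = (1/5 - 8)**2 = (-39/5)**2 = 1521/25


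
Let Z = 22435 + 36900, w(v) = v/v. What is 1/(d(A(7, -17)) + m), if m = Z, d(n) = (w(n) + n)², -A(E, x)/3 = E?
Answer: 1/59735 ≈ 1.6741e-5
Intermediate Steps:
A(E, x) = -3*E
w(v) = 1
Z = 59335
d(n) = (1 + n)²
m = 59335
1/(d(A(7, -17)) + m) = 1/((1 - 3*7)² + 59335) = 1/((1 - 21)² + 59335) = 1/((-20)² + 59335) = 1/(400 + 59335) = 1/59735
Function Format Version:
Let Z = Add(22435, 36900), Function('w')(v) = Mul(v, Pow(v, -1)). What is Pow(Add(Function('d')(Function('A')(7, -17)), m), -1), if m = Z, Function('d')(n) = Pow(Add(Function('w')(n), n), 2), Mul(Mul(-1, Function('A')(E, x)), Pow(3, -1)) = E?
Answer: Rational(1, 59735) ≈ 1.6741e-5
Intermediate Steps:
Function('A')(E, x) = Mul(-3, E)
Function('w')(v) = 1
Z = 59335
Function('d')(n) = Pow(Add(1, n), 2)
m = 59335
Pow(Add(Function('d')(Function('A')(7, -17)), m), -1) = Pow(Add(Pow(Add(1, Mul(-3, 7)), 2), 59335), -1) = Pow(Add(Pow(Add(1, -21), 2), 59335), -1) = Pow(Add(Pow(-20, 2), 59335), -1) = Pow(Add(400, 59335), -1) = Pow(59735, -1) = Rational(1, 59735)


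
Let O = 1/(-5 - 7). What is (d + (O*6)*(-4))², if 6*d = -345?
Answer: 12321/4 ≈ 3080.3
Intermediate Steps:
O = -1/12 (O = 1/(-12) = -1/12 ≈ -0.083333)
d = -115/2 (d = (⅙)*(-345) = -115/2 ≈ -57.500)
(d + (O*6)*(-4))² = (-115/2 - 1/12*6*(-4))² = (-115/2 - ½*(-4))² = (-115/2 + 2)² = (-111/2)² = 12321/4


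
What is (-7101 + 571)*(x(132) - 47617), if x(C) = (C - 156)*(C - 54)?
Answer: 323163170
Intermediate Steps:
x(C) = (-156 + C)*(-54 + C)
(-7101 + 571)*(x(132) - 47617) = (-7101 + 571)*((8424 + 132² - 210*132) - 47617) = -6530*((8424 + 17424 - 27720) - 47617) = -6530*(-1872 - 47617) = -6530*(-49489) = 323163170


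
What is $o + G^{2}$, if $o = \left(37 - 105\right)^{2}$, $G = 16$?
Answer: $4880$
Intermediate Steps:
$o = 4624$ ($o = \left(-68\right)^{2} = 4624$)
$o + G^{2} = 4624 + 16^{2} = 4624 + 256 = 4880$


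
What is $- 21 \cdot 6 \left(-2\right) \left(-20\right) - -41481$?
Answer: $36441$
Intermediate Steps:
$- 21 \cdot 6 \left(-2\right) \left(-20\right) - -41481 = \left(-21\right) \left(-12\right) \left(-20\right) + 41481 = 252 \left(-20\right) + 41481 = -5040 + 41481 = 36441$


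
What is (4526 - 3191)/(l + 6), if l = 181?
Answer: 1335/187 ≈ 7.1390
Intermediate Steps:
(4526 - 3191)/(l + 6) = (4526 - 3191)/(181 + 6) = 1335/187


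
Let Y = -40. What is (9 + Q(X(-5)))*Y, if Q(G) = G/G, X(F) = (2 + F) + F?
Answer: -400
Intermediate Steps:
X(F) = 2 + 2*F
Q(G) = 1
(9 + Q(X(-5)))*Y = (9 + 1)*(-40) = 10*(-40) = -400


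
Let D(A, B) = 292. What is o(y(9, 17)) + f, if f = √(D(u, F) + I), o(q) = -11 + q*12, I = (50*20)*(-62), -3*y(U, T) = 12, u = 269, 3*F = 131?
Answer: -59 + 2*I*√15427 ≈ -59.0 + 248.41*I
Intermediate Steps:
F = 131/3 (F = (⅓)*131 = 131/3 ≈ 43.667)
y(U, T) = -4 (y(U, T) = -⅓*12 = -4)
I = -62000 (I = 1000*(-62) = -62000)
o(q) = -11 + 12*q
f = 2*I*√15427 (f = √(292 - 62000) = √(-61708) = 2*I*√15427 ≈ 248.41*I)
o(y(9, 17)) + f = (-11 + 12*(-4)) + 2*I*√15427 = (-11 - 48) + 2*I*√15427 = -59 + 2*I*√15427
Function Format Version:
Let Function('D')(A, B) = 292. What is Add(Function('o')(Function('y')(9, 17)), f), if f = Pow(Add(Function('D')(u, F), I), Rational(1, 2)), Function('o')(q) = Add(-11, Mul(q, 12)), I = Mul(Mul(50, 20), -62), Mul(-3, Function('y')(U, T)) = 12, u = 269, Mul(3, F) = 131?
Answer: Add(-59, Mul(2, I, Pow(15427, Rational(1, 2)))) ≈ Add(-59.000, Mul(248.41, I))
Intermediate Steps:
F = Rational(131, 3) (F = Mul(Rational(1, 3), 131) = Rational(131, 3) ≈ 43.667)
Function('y')(U, T) = -4 (Function('y')(U, T) = Mul(Rational(-1, 3), 12) = -4)
I = -62000 (I = Mul(1000, -62) = -62000)
Function('o')(q) = Add(-11, Mul(12, q))
f = Mul(2, I, Pow(15427, Rational(1, 2))) (f = Pow(Add(292, -62000), Rational(1, 2)) = Pow(-61708, Rational(1, 2)) = Mul(2, I, Pow(15427, Rational(1, 2))) ≈ Mul(248.41, I))
Add(Function('o')(Function('y')(9, 17)), f) = Add(Add(-11, Mul(12, -4)), Mul(2, I, Pow(15427, Rational(1, 2)))) = Add(Add(-11, -48), Mul(2, I, Pow(15427, Rational(1, 2)))) = Add(-59, Mul(2, I, Pow(15427, Rational(1, 2))))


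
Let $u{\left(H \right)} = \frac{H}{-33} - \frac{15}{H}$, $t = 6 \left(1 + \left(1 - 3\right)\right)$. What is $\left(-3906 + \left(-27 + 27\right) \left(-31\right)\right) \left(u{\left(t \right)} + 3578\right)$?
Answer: $- \frac{153847575}{11} \approx -1.3986 \cdot 10^{7}$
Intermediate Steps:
$t = -6$ ($t = 6 \left(1 - 2\right) = 6 \left(-1\right) = -6$)
$u{\left(H \right)} = - \frac{15}{H} - \frac{H}{33}$ ($u{\left(H \right)} = H \left(- \frac{1}{33}\right) - \frac{15}{H} = - \frac{H}{33} - \frac{15}{H} = - \frac{15}{H} - \frac{H}{33}$)
$\left(-3906 + \left(-27 + 27\right) \left(-31\right)\right) \left(u{\left(t \right)} + 3578\right) = \left(-3906 + \left(-27 + 27\right) \left(-31\right)\right) \left(\left(- \frac{15}{-6} - - \frac{2}{11}\right) + 3578\right) = \left(-3906 + 0 \left(-31\right)\right) \left(\left(\left(-15\right) \left(- \frac{1}{6}\right) + \frac{2}{11}\right) + 3578\right) = \left(-3906 + 0\right) \left(\left(\frac{5}{2} + \frac{2}{11}\right) + 3578\right) = - 3906 \left(\frac{59}{22} + 3578\right) = \left(-3906\right) \frac{78775}{22} = - \frac{153847575}{11}$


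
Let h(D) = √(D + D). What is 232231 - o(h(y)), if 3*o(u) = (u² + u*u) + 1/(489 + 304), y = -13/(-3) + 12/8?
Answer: 1657377134/7137 ≈ 2.3222e+5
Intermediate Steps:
y = 35/6 (y = -13*(-⅓) + 12*(⅛) = 13/3 + 3/2 = 35/6 ≈ 5.8333)
h(D) = √2*√D (h(D) = √(2*D) = √2*√D)
o(u) = 1/2379 + 2*u²/3 (o(u) = ((u² + u*u) + 1/(489 + 304))/3 = ((u² + u²) + 1/793)/3 = (2*u² + 1/793)/3 = (1/793 + 2*u²)/3 = 1/2379 + 2*u²/3)
232231 - o(h(y)) = 232231 - (1/2379 + 2*(√2*√(35/6))²/3) = 232231 - (1/2379 + 2*(√2*(√210/6))²/3) = 232231 - (1/2379 + 2*(√105/3)²/3) = 232231 - (1/2379 + (⅔)*(35/3)) = 232231 - (1/2379 + 70/9) = 232231 - 1*55513/7137 = 232231 - 55513/7137 = 1657377134/7137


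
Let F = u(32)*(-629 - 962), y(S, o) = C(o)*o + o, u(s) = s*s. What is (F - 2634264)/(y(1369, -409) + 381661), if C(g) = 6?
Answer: -304532/27057 ≈ -11.255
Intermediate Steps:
u(s) = s²
y(S, o) = 7*o (y(S, o) = 6*o + o = 7*o)
F = -1629184 (F = 32²*(-629 - 962) = 1024*(-1591) = -1629184)
(F - 2634264)/(y(1369, -409) + 381661) = (-1629184 - 2634264)/(7*(-409) + 381661) = -4263448/(-2863 + 381661) = -4263448/378798 = -4263448*1/378798 = -304532/27057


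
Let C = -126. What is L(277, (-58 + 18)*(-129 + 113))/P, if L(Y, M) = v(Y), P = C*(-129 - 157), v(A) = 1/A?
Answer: 1/9981972 ≈ 1.0018e-7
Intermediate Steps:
P = 36036 (P = -126*(-129 - 157) = -126*(-286) = 36036)
L(Y, M) = 1/Y
L(277, (-58 + 18)*(-129 + 113))/P = 1/(277*36036) = (1/277)*(1/36036) = 1/9981972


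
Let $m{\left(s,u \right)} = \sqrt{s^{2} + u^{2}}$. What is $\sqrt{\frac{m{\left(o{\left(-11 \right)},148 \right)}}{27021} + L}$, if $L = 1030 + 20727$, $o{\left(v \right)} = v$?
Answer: $\frac{\sqrt{15885535032837 + 135105 \sqrt{881}}}{27021} \approx 147.5$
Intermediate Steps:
$L = 21757$
$\sqrt{\frac{m{\left(o{\left(-11 \right)},148 \right)}}{27021} + L} = \sqrt{\frac{\sqrt{\left(-11\right)^{2} + 148^{2}}}{27021} + 21757} = \sqrt{\sqrt{121 + 21904} \cdot \frac{1}{27021} + 21757} = \sqrt{\sqrt{22025} \cdot \frac{1}{27021} + 21757} = \sqrt{5 \sqrt{881} \cdot \frac{1}{27021} + 21757} = \sqrt{\frac{5 \sqrt{881}}{27021} + 21757} = \sqrt{21757 + \frac{5 \sqrt{881}}{27021}}$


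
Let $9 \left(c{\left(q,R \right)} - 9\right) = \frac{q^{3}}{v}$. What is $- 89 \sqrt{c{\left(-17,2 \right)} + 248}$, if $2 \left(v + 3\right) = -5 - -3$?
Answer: $- \frac{89 \sqrt{14165}}{6} \approx -1765.4$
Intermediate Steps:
$v = -4$ ($v = -3 + \frac{-5 - -3}{2} = -3 + \frac{-5 + 3}{2} = -3 + \frac{1}{2} \left(-2\right) = -3 - 1 = -4$)
$c{\left(q,R \right)} = 9 - \frac{q^{3}}{36}$ ($c{\left(q,R \right)} = 9 + \frac{\frac{1}{-4} q^{3}}{9} = 9 + \frac{\left(- \frac{1}{4}\right) q^{3}}{9} = 9 - \frac{q^{3}}{36}$)
$- 89 \sqrt{c{\left(-17,2 \right)} + 248} = - 89 \sqrt{\left(9 - \frac{\left(-17\right)^{3}}{36}\right) + 248} = - 89 \sqrt{\left(9 - - \frac{4913}{36}\right) + 248} = - 89 \sqrt{\left(9 + \frac{4913}{36}\right) + 248} = - 89 \sqrt{\frac{5237}{36} + 248} = - 89 \sqrt{\frac{14165}{36}} = - 89 \frac{\sqrt{14165}}{6} = - \frac{89 \sqrt{14165}}{6}$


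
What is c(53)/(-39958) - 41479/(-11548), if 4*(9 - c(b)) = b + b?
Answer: 414404993/115358746 ≈ 3.5923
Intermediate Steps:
c(b) = 9 - b/2 (c(b) = 9 - (b + b)/4 = 9 - b/2)
c(53)/(-39958) - 41479/(-11548) = (9 - ½*53)/(-39958) - 41479/(-11548) = (9 - 53/2)*(-1/39958) - 41479*(-1/11548) = -35/2*(-1/39958) + 41479/11548 = 35/79916 + 41479/11548 = 414404993/115358746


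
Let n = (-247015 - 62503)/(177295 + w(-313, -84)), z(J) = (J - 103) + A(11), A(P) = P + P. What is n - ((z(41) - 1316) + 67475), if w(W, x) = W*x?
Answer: -13461278371/203587 ≈ -66121.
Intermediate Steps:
A(P) = 2*P
z(J) = -81 + J (z(J) = (J - 103) + 2*11 = (-103 + J) + 22 = -81 + J)
n = -309518/203587 (n = (-247015 - 62503)/(177295 - 313*(-84)) = -309518/(177295 + 26292) = -309518/203587 ≈ -1.5203)
n - ((z(41) - 1316) + 67475) = -309518/203587 - (((-81 + 41) - 1316) + 67475) = -309518/203587 - ((-40 - 1316) + 67475) = -309518/203587 - (-1356 + 67475) = -309518/203587 - 1*66119 = -309518/203587 - 66119 = -13461278371/203587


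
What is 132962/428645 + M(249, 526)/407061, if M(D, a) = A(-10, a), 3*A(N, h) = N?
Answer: 162366647596/523453987035 ≈ 0.31018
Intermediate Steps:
A(N, h) = N/3
M(D, a) = -10/3 (M(D, a) = (⅓)*(-10) = -10/3)
132962/428645 + M(249, 526)/407061 = 132962/428645 - 10/3/407061 = 132962*(1/428645) - 10/3*1/407061 = 132962/428645 - 10/1221183 = 162366647596/523453987035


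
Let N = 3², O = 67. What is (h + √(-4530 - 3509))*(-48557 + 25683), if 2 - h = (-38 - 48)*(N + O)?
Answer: -149550212 - 22874*I*√8039 ≈ -1.4955e+8 - 2.0509e+6*I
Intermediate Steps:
N = 9
h = 6538 (h = 2 - (-38 - 48)*(9 + 67) = 2 - (-86)*76 = 2 - 1*(-6536) = 2 + 6536 = 6538)
(h + √(-4530 - 3509))*(-48557 + 25683) = (6538 + √(-4530 - 3509))*(-48557 + 25683) = (6538 + √(-8039))*(-22874) = (6538 + I*√8039)*(-22874) = -149550212 - 22874*I*√8039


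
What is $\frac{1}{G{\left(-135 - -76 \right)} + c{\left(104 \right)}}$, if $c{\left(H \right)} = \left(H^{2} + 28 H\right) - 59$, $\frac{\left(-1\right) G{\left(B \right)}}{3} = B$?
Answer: $\frac{1}{13846} \approx 7.2223 \cdot 10^{-5}$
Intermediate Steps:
$G{\left(B \right)} = - 3 B$
$c{\left(H \right)} = -59 + H^{2} + 28 H$
$\frac{1}{G{\left(-135 - -76 \right)} + c{\left(104 \right)}} = \frac{1}{- 3 \left(-135 - -76\right) + \left(-59 + 104^{2} + 28 \cdot 104\right)} = \frac{1}{- 3 \left(-135 + 76\right) + \left(-59 + 10816 + 2912\right)} = \frac{1}{\left(-3\right) \left(-59\right) + 13669} = \frac{1}{177 + 13669} = \frac{1}{13846}$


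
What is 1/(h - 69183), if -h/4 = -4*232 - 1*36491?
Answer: 1/80493 ≈ 1.2423e-5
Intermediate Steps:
h = 149676 (h = -4*(-4*232 - 1*36491) = -4*(-928 - 36491) = -4*(-37419) = 149676)
1/(h - 69183) = 1/(149676 - 69183) = 1/80493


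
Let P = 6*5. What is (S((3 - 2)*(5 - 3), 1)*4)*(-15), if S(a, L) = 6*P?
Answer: -10800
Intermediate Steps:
P = 30
S(a, L) = 180 (S(a, L) = 6*30 = 180)
(S((3 - 2)*(5 - 3), 1)*4)*(-15) = (180*4)*(-15) = 720*(-15) = -10800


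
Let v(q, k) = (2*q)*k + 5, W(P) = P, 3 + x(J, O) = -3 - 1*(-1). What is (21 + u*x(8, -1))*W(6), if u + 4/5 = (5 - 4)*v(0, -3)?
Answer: 0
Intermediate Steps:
x(J, O) = -5 (x(J, O) = -3 + (-3 - 1*(-1)) = -3 + (-3 + 1) = -3 - 2 = -5)
v(q, k) = 5 + 2*k*q (v(q, k) = 2*k*q + 5 = 5 + 2*k*q)
u = 21/5 (u = -4/5 + (5 - 4)*(5 + 2*(-3)*0) = -4/5 + 1*(5 + 0) = -4/5 + 1*5 = -4/5 + 5 = 21/5 ≈ 4.2000)
(21 + u*x(8, -1))*W(6) = (21 + (21/5)*(-5))*6 = (21 - 21)*6 = 0*6 = 0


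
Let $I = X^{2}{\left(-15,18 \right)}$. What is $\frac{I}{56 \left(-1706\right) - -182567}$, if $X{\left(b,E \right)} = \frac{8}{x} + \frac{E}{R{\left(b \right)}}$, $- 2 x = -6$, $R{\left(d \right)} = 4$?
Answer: $\frac{1849}{3133116} \approx 0.00059015$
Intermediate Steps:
$x = 3$ ($x = \left(- \frac{1}{2}\right) \left(-6\right) = 3$)
$X{\left(b,E \right)} = \frac{8}{3} + \frac{E}{4}$
$I = \frac{1849}{36}$ ($I = \left(\frac{8}{3} + \frac{1}{4} \cdot 18\right)^{2} = \left(\frac{8}{3} + \frac{9}{2}\right)^{2} = \left(\frac{43}{6}\right)^{2} = \frac{1849}{36} \approx 51.361$)
$\frac{I}{56 \left(-1706\right) - -182567} = \frac{1849}{36 \left(56 \left(-1706\right) - -182567\right)} = \frac{1849}{36 \left(-95536 + 182567\right)} = \frac{1849}{36 \cdot 87031} = \frac{1849}{36} \cdot \frac{1}{87031} = \frac{1849}{3133116}$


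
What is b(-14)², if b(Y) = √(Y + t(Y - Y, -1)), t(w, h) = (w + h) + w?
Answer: -15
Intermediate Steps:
t(w, h) = h + 2*w (t(w, h) = (h + w) + w = h + 2*w)
b(Y) = √(-1 + Y) (b(Y) = √(Y + (-1 + 2*(Y - Y))) = √(Y + (-1 + 2*0)) = √(Y + (-1 + 0)) = √(Y - 1) = √(-1 + Y))
b(-14)² = (√(-1 - 14))² = (√(-15))² = (I*√15)² = -15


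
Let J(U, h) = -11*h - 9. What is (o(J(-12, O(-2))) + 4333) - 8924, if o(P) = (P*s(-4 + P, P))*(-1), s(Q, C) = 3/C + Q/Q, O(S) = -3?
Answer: -4618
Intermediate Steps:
J(U, h) = -9 - 11*h
s(Q, C) = 1 + 3/C (s(Q, C) = 3/C + 1 = 1 + 3/C)
o(P) = -3 - P (o(P) = (P*((3 + P)/P))*(-1) = (3 + P)*(-1) = -3 - P)
(o(J(-12, O(-2))) + 4333) - 8924 = ((-3 - (-9 - 11*(-3))) + 4333) - 8924 = ((-3 - (-9 + 33)) + 4333) - 8924 = ((-3 - 1*24) + 4333) - 8924 = ((-3 - 24) + 4333) - 8924 = (-27 + 4333) - 8924 = 4306 - 8924 = -4618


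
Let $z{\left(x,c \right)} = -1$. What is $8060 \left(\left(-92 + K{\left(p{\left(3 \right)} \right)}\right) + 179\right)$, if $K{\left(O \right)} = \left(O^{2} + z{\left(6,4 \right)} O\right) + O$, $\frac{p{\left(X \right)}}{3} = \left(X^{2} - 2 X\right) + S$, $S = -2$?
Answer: $773760$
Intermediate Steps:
$p{\left(X \right)} = -6 - 6 X + 3 X^{2}$ ($p{\left(X \right)} = 3 \left(\left(X^{2} - 2 X\right) - 2\right) = 3 \left(-2 + X^{2} - 2 X\right) = -6 - 6 X + 3 X^{2}$)
$K{\left(O \right)} = O^{2}$ ($K{\left(O \right)} = \left(O^{2} - O\right) + O = O^{2}$)
$8060 \left(\left(-92 + K{\left(p{\left(3 \right)} \right)}\right) + 179\right) = 8060 \left(\left(-92 + \left(-6 - 18 + 3 \cdot 3^{2}\right)^{2}\right) + 179\right) = 8060 \left(\left(-92 + \left(-6 - 18 + 3 \cdot 9\right)^{2}\right) + 179\right) = 8060 \left(\left(-92 + \left(-6 - 18 + 27\right)^{2}\right) + 179\right) = 8060 \left(\left(-92 + 3^{2}\right) + 179\right) = 8060 \left(\left(-92 + 9\right) + 179\right) = 8060 \left(-83 + 179\right) = 8060 \cdot 96 = 773760$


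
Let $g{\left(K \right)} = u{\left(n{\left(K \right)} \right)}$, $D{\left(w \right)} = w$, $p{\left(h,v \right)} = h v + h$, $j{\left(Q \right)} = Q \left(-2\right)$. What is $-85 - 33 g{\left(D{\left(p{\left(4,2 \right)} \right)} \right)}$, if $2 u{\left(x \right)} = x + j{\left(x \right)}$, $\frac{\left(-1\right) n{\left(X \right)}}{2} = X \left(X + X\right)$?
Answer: $-9589$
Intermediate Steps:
$j{\left(Q \right)} = - 2 Q$
$n{\left(X \right)} = - 4 X^{2}$ ($n{\left(X \right)} = - 2 X \left(X + X\right) = - 2 X 2 X = - 2 \cdot 2 X^{2} = - 4 X^{2}$)
$p{\left(h,v \right)} = h + h v$
$u{\left(x \right)} = - \frac{x}{2}$ ($u{\left(x \right)} = \frac{x - 2 x}{2} = \frac{\left(-1\right) x}{2} = - \frac{x}{2}$)
$g{\left(K \right)} = 2 K^{2}$ ($g{\left(K \right)} = - \frac{\left(-4\right) K^{2}}{2} = 2 K^{2}$)
$-85 - 33 g{\left(D{\left(p{\left(4,2 \right)} \right)} \right)} = -85 - 33 \cdot 2 \left(4 \left(1 + 2\right)\right)^{2} = -85 - 33 \cdot 2 \left(4 \cdot 3\right)^{2} = -85 - 33 \cdot 2 \cdot 12^{2} = -85 - 33 \cdot 2 \cdot 144 = -85 - 9504 = -9589$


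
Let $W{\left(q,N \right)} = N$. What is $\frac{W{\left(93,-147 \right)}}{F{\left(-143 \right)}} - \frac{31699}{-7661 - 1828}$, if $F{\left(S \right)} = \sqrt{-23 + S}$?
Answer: $\frac{31699}{9489} + \frac{147 i \sqrt{166}}{166} \approx 3.3406 + 11.409 i$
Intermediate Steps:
$\frac{W{\left(93,-147 \right)}}{F{\left(-143 \right)}} - \frac{31699}{-7661 - 1828} = - \frac{147}{\sqrt{-23 - 143}} - \frac{31699}{-7661 - 1828} = - \frac{147}{\sqrt{-166}} - \frac{31699}{-9489} = - \frac{147}{i \sqrt{166}} - - \frac{31699}{9489} = - 147 \left(- \frac{i \sqrt{166}}{166}\right) + \frac{31699}{9489} = \frac{147 i \sqrt{166}}{166} + \frac{31699}{9489} = \frac{31699}{9489} + \frac{147 i \sqrt{166}}{166}$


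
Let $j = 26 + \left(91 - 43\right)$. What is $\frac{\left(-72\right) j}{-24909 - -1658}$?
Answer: $\frac{5328}{23251} \approx 0.22915$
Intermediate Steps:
$j = 74$ ($j = 26 + \left(91 - 43\right) = 26 + 48 = 74$)
$\frac{\left(-72\right) j}{-24909 - -1658} = \frac{\left(-72\right) 74}{-24909 - -1658} = - \frac{5328}{-24909 + 1658} = - \frac{5328}{-23251} = \left(-5328\right) \left(- \frac{1}{23251}\right) = \frac{5328}{23251}$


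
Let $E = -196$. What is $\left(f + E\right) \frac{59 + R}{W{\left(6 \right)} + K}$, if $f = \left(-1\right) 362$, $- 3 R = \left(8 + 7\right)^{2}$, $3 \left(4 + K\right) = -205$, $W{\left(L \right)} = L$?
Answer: $- \frac{26784}{199} \approx -134.59$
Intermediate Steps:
$K = - \frac{217}{3}$ ($K = -4 + \frac{1}{3} \left(-205\right) = -4 - \frac{205}{3} = - \frac{217}{3} \approx -72.333$)
$R = -75$ ($R = - \frac{\left(8 + 7\right)^{2}}{3} = - \frac{15^{2}}{3} = \left(- \frac{1}{3}\right) 225 = -75$)
$f = -362$
$\left(f + E\right) \frac{59 + R}{W{\left(6 \right)} + K} = \left(-362 - 196\right) \frac{59 - 75}{6 - \frac{217}{3}} = - 558 \left(- \frac{16}{- \frac{199}{3}}\right) = - 558 \left(\left(-16\right) \left(- \frac{3}{199}\right)\right) = \left(-558\right) \frac{48}{199} = - \frac{26784}{199}$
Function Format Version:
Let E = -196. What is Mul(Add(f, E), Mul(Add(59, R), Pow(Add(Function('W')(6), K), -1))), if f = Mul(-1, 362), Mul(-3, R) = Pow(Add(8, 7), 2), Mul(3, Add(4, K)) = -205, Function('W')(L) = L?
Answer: Rational(-26784, 199) ≈ -134.59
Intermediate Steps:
K = Rational(-217, 3) (K = Add(-4, Mul(Rational(1, 3), -205)) = Add(-4, Rational(-205, 3)) = Rational(-217, 3) ≈ -72.333)
R = -75 (R = Mul(Rational(-1, 3), Pow(Add(8, 7), 2)) = Mul(Rational(-1, 3), Pow(15, 2)) = Mul(Rational(-1, 3), 225) = -75)
f = -362
Mul(Add(f, E), Mul(Add(59, R), Pow(Add(Function('W')(6), K), -1))) = Mul(Add(-362, -196), Mul(Add(59, -75), Pow(Add(6, Rational(-217, 3)), -1))) = Mul(-558, Mul(-16, Pow(Rational(-199, 3), -1))) = Mul(-558, Mul(-16, Rational(-3, 199))) = Mul(-558, Rational(48, 199)) = Rational(-26784, 199)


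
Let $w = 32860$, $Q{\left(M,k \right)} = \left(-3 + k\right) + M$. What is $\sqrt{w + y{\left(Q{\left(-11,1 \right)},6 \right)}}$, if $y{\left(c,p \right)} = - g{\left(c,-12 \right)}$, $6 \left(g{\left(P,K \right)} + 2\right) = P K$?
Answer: $2 \sqrt{8209} \approx 181.21$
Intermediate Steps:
$g{\left(P,K \right)} = -2 + \frac{K P}{6}$ ($g{\left(P,K \right)} = -2 + \frac{P K}{6} = -2 + \frac{K P}{6}$)
$Q{\left(M,k \right)} = -3 + M + k$
$y{\left(c,p \right)} = 2 + 2 c$ ($y{\left(c,p \right)} = - (-2 + \frac{1}{6} \left(-12\right) c) = - (-2 - 2 c) = 2 + 2 c$)
$\sqrt{w + y{\left(Q{\left(-11,1 \right)},6 \right)}} = \sqrt{32860 + \left(2 + 2 \left(-3 - 11 + 1\right)\right)} = \sqrt{32860 + \left(2 + 2 \left(-13\right)\right)} = \sqrt{32860 + \left(2 - 26\right)} = \sqrt{32860 - 24} = \sqrt{32836} = 2 \sqrt{8209}$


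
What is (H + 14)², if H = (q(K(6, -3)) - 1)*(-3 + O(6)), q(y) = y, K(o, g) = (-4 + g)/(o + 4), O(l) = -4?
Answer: 67081/100 ≈ 670.81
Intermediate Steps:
K(o, g) = (-4 + g)/(4 + o)
H = 119/10 (H = ((-4 - 3)/(4 + 6) - 1)*(-3 - 4) = (-7/10 - 1)*(-7) = -17/10*(-7) = 119/10 ≈ 11.900)
(H + 14)² = (119/10 + 14)² = (259/10)² = 67081/100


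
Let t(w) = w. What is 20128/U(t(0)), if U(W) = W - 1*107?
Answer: -20128/107 ≈ -188.11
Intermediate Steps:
U(W) = -107 + W (U(W) = W - 107 = -107 + W)
20128/U(t(0)) = 20128/(-107 + 0) = 20128/(-107) = 20128*(-1/107) = -20128/107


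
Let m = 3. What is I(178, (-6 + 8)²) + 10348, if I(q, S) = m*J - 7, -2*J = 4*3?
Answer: 10323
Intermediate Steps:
J = -6 (J = -2*3 = -½*12 = -6)
I(q, S) = -25 (I(q, S) = 3*(-6) - 7 = -18 - 7 = -25)
I(178, (-6 + 8)²) + 10348 = -25 + 10348 = 10323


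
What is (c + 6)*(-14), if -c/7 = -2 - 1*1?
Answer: -378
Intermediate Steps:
c = 21 (c = -7*(-2 - 1*1) = -7*(-2 - 1) = -7*(-3) = 21)
(c + 6)*(-14) = (21 + 6)*(-14) = 27*(-14) = -378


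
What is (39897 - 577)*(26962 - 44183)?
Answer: -677129720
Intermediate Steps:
(39897 - 577)*(26962 - 44183) = 39320*(-17221) = -677129720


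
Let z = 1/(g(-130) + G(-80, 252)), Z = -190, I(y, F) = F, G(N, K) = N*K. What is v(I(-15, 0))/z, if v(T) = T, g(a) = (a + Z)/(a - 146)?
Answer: 0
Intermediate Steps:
G(N, K) = K*N
g(a) = (-190 + a)/(-146 + a) (g(a) = (a - 190)/(a - 146) = (-190 + a)/(-146 + a))
z = -69/1390960 (z = 1/((-190 - 130)/(-146 - 130) + 252*(-80)) = 1/(-320/(-276) - 20160) = 1/(-1/276*(-320) - 20160) = 1/(80/69 - 20160) = 1/(-1390960/69) = -69/1390960 ≈ -4.9606e-5)
v(I(-15, 0))/z = 0/(-69/1390960) = 0*(-1390960/69) = 0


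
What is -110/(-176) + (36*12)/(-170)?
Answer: -1303/680 ≈ -1.9162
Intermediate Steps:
-110/(-176) + (36*12)/(-170) = -110*(-1/176) + 432*(-1/170) = 5/8 - 216/85 = -1303/680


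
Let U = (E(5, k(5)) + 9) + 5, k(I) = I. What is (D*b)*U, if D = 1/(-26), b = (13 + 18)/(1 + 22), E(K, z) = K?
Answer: -589/598 ≈ -0.98495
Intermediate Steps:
b = 31/23 ≈ 1.3478
D = -1/26 ≈ -0.038462
U = 19 (U = (5 + 9) + 5 = 14 + 5 = 19)
(D*b)*U = -1/26*31/23*19 = -31/598*19 = -589/598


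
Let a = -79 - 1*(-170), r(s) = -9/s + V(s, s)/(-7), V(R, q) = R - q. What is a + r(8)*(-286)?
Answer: 1651/4 ≈ 412.75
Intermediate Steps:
r(s) = -9/s (r(s) = -9/s + (s - s)/(-7) = -9/s + 0*(-1/7) = -9/s + 0 = -9/s)
a = 91 (a = -79 + 170 = 91)
a + r(8)*(-286) = 91 - 9/8*(-286) = 91 + 1287/4 = 1651/4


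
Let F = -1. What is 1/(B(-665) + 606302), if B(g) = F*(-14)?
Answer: 1/606316 ≈ 1.6493e-6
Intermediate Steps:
B(g) = 14 (B(g) = -1*(-14) = 14)
1/(B(-665) + 606302) = 1/(14 + 606302) = 1/606316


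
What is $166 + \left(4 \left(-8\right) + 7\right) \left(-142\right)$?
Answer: $3716$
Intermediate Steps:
$166 + \left(4 \left(-8\right) + 7\right) \left(-142\right) = 166 + \left(-32 + 7\right) \left(-142\right) = 166 - -3550 = 166 + 3550 = 3716$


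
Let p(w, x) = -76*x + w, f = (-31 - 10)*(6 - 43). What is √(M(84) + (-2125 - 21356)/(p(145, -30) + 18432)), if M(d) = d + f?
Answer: 16*√2718626522/20857 ≈ 39.998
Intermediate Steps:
f = 1517 (f = -41*(-37) = 1517)
p(w, x) = w - 76*x
M(d) = 1517 + d (M(d) = d + 1517 = 1517 + d)
√(M(84) + (-2125 - 21356)/(p(145, -30) + 18432)) = √((1517 + 84) + (-2125 - 21356)/((145 - 76*(-30)) + 18432)) = √(1601 - 23481/((145 + 2280) + 18432)) = √(1601 - 23481/(2425 + 18432)) = √(1601 - 23481/20857) = √(33368576/20857) = 16*√2718626522/20857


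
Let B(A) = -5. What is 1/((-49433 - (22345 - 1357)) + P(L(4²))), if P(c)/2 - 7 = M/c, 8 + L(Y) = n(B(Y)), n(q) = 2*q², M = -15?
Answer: -7/492854 ≈ -1.4203e-5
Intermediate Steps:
L(Y) = 42 (L(Y) = -8 + 2*(-5)² = -8 + 2*25 = -8 + 50 = 42)
P(c) = 14 - 30/c (P(c) = 14 + 2*(-15/c) = 14 - 30/c)
1/((-49433 - (22345 - 1357)) + P(L(4²))) = 1/((-49433 - (22345 - 1357)) + (14 - 30/42)) = 1/((-49433 - 1*20988) + (14 - 30*1/42)) = 1/((-49433 - 20988) + (14 - 5/7)) = 1/(-70421 + 93/7) = 1/(-492854/7) = -7/492854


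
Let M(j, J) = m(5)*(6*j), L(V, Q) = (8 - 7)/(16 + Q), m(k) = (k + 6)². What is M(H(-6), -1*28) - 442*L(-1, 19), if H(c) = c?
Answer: -152902/35 ≈ -4368.6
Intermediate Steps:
m(k) = (6 + k)²
L(V, Q) = 1/(16 + Q)
M(j, J) = 726*j (M(j, J) = (6 + 5)²*(6*j) = 11²*(6*j) = 121*(6*j) = 726*j)
M(H(-6), -1*28) - 442*L(-1, 19) = 726*(-6) - 442/(16 + 19) = -4356 - 442/35 = -152902/35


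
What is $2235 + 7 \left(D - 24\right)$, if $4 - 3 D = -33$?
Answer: $\frac{6460}{3} \approx 2153.3$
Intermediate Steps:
$D = \frac{37}{3}$ ($D = \frac{4}{3} - -11 = \frac{4}{3} + 11 = \frac{37}{3} \approx 12.333$)
$2235 + 7 \left(D - 24\right) = 2235 + 7 \left(\frac{37}{3} - 24\right) = 2235 + 7 \left(- \frac{35}{3}\right) = 2235 - \frac{245}{3} = \frac{6460}{3}$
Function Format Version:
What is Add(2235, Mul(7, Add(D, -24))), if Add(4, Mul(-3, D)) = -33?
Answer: Rational(6460, 3) ≈ 2153.3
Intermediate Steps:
D = Rational(37, 3) (D = Add(Rational(4, 3), Mul(Rational(-1, 3), -33)) = Add(Rational(4, 3), 11) = Rational(37, 3) ≈ 12.333)
Add(2235, Mul(7, Add(D, -24))) = Add(2235, Mul(7, Add(Rational(37, 3), -24))) = Add(2235, Mul(7, Rational(-35, 3))) = Add(2235, Rational(-245, 3)) = Rational(6460, 3)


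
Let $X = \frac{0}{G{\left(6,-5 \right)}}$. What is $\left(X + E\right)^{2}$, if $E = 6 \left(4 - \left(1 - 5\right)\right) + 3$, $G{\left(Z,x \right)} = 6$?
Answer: $2601$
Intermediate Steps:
$X = 0$ ($X = \frac{0}{6} = 0 \cdot \frac{1}{6} = 0$)
$E = 51$ ($E = 6 \left(4 - \left(1 - 5\right)\right) + 3 = 6 \left(4 - -4\right) + 3 = 6 \left(4 + 4\right) + 3 = 6 \cdot 8 + 3 = 48 + 3 = 51$)
$\left(X + E\right)^{2} = \left(0 + 51\right)^{2} = 51^{2} = 2601$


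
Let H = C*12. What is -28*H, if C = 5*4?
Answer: -6720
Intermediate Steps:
C = 20
H = 240 (H = 20*12 = 240)
-28*H = -28*240 = -6720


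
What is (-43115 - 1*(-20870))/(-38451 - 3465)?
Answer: 7415/13972 ≈ 0.53070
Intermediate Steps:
(-43115 - 1*(-20870))/(-38451 - 3465) = (-43115 + 20870)/(-41916) = -22245*(-1/41916) = 7415/13972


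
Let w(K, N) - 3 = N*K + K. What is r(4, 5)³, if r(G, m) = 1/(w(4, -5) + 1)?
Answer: -1/1728 ≈ -0.00057870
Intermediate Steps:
w(K, N) = 3 + K + K*N (w(K, N) = 3 + (N*K + K) = 3 + (K*N + K) = 3 + (K + K*N) = 3 + K + K*N)
r(G, m) = -1/12 (r(G, m) = 1/((3 + 4 + 4*(-5)) + 1) = 1/((3 + 4 - 20) + 1) = 1/(-13 + 1) = 1/(-12) = -1/12)
r(4, 5)³ = (-1/12)³ = -1/1728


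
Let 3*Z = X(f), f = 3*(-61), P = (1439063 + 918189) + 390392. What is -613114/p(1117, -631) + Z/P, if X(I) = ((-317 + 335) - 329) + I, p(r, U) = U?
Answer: 2526928349267/2600645046 ≈ 971.65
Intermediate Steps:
P = 2747644 (P = 2357252 + 390392 = 2747644)
f = -183
X(I) = -311 + I (X(I) = (18 - 329) + I = -311 + I)
Z = -494/3 (Z = (-311 - 183)/3 = (1/3)*(-494) = -494/3 ≈ -164.67)
-613114/p(1117, -631) + Z/P = -613114/(-631) - 494/3/2747644 = -613114*(-1/631) - 494/3*1/2747644 = 613114/631 - 247/4121466 = 2526928349267/2600645046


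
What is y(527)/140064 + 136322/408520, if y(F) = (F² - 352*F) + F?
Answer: 610273/612780 ≈ 0.99591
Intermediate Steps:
y(F) = F² - 351*F
y(527)/140064 + 136322/408520 = (527*(-351 + 527))/140064 + 136322/408520 = (527*176)*(1/140064) + 136322*(1/408520) = 92752*(1/140064) + 68161/204260 = 5797/8754 + 68161/204260 = 610273/612780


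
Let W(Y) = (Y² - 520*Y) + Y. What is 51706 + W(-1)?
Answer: 52226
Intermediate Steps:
W(Y) = Y² - 519*Y
51706 + W(-1) = 51706 - (-519 - 1) = 51706 - 1*(-520) = 51706 + 520 = 52226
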